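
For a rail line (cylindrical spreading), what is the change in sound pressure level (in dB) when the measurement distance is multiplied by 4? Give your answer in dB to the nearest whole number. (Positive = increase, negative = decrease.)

-6 dB

With cylindrical spreading the level changes by −10·log₁₀(r₂/r₁).
ΔL = −10·log₁₀(4) = -6.02 dB.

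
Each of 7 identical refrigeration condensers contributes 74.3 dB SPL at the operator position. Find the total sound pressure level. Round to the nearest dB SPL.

83 dB SPL

N identical incoherent sources raise the level by 10·log₁₀ N.
L_total = 74.3 + 10·log₁₀(7) = 74.3 + 8.451 = 82.75 dB SPL.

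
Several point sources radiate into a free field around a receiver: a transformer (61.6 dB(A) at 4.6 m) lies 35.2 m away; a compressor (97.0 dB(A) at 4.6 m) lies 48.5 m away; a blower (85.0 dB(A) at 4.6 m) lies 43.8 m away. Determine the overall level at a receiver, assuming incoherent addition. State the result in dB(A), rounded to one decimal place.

76.9 dB(A)

First find each source's level at the receiver (point-source: −20·log₁₀(r/r_ref)), then combine on an intensity basis.
transformer: 61.6 − 20·log₁₀(35.2/4.6) = 61.6 − 17.68 = 43.92 dB(A).
compressor: 97.0 − 20·log₁₀(48.5/4.6) = 97.0 − 20.46 = 76.54 dB(A).
blower: 85.0 − 20·log₁₀(43.8/4.6) = 85.0 − 19.57 = 65.43 dB(A).
Σ 10^(L/10) = 4.860e+07 → L_total = 10·log₁₀(4.860e+07) = 76.87 dB(A).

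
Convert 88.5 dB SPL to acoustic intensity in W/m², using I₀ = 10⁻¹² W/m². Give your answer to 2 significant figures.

0.00071 W/m²

I/I₀ = 10^(88.5/10) = 7.079e+08, so I = 7.079e+08 × 10⁻¹² W/m².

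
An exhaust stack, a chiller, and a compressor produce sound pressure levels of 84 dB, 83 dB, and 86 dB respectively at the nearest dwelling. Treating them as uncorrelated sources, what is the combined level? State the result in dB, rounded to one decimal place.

89.3 dB

Incoherent sources combine by intensity addition: L_total = 10·log₁₀(Σ 10^(L_i/10)).
Σ 10^(L/10) = 10^(84/10) + 10^(83/10) + 10^(86/10) = 8.488e+08.
L_total = 10·log₁₀(8.488e+08) = 89.29 dB.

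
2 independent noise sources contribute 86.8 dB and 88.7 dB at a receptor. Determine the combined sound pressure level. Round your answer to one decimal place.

Incoherent sources combine by intensity addition: L_total = 10·log₁₀(Σ 10^(L_i/10)).
Σ 10^(L/10) = 10^(86.8/10) + 10^(88.7/10) = 1.220e+09.
L_total = 10·log₁₀(1.220e+09) = 90.86 dB.

90.9 dB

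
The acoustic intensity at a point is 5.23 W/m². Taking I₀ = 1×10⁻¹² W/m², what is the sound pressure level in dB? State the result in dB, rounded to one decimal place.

Dividing by I₀ shifts the exponent by 12: I/I₀ = 5.23×10^12.
L = 10·(0.7185 + 12) = 127.19 dB.

127.2 dB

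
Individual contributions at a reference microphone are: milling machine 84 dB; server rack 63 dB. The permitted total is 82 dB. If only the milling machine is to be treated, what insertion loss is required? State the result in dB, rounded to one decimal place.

2.1 dB

Fixed contribution from the other source: Σ 10^(L/10) = 10^(63/10) = 1.995e+06 (63.00 dB).
To meet 82 dB overall, the treated milling machine may contribute at most 10^(82/10) − 1.995e+06 = 1.565e+08, i.e. 81.94 dB.
Required insertion loss = 84 − 81.94 = 2.06 dB.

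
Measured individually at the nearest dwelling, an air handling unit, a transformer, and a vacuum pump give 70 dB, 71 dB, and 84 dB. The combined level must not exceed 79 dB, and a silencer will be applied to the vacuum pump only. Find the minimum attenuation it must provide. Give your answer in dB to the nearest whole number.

Everything except the vacuum pump sums to 10^(70/10) + 10^(71/10) = 2.259e+07 in linear terms, 73.54 dB.
To meet 79 dB overall, the treated vacuum pump may contribute at most 10^(79/10) − 2.259e+07 = 5.684e+07, i.e. 77.55 dB.
So the vacuum pump must be reduced from 84 to 77.55 dB: IL = 6.45 dB.

6 dB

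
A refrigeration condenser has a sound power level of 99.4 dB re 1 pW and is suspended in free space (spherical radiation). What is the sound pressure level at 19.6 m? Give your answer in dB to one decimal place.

The power spreads over a sphere of area 4π·r², so L_p = L_w − 10·log₁₀(4π·r²).
4π·r² = 4827 m², 10·log₁₀ of that is 36.837 dB.
L_p = 99.4 − 36.837 = 62.56 dB.

62.6 dB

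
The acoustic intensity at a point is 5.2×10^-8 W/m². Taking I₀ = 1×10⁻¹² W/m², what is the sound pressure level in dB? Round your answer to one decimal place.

I/I₀ = 5.2×10^-8/10⁻¹² = 5.2×10^4, and L = 10·log₁₀(I/I₀).
L = 10·(0.7160 + 4) = 47.16 dB.

47.2 dB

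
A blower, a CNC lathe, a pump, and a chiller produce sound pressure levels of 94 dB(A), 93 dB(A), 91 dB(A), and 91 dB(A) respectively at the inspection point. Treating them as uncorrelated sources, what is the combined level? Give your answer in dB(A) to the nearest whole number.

98 dB(A)

Incoherent sources combine by intensity addition: L_total = 10·log₁₀(Σ 10^(L_i/10)).
Σ 10^(L/10) = 10^(94/10) + 10^(93/10) + 10^(91/10) + 10^(91/10) = 7.025e+09.
L_total = 10·log₁₀(7.025e+09) = 98.47 dB(A).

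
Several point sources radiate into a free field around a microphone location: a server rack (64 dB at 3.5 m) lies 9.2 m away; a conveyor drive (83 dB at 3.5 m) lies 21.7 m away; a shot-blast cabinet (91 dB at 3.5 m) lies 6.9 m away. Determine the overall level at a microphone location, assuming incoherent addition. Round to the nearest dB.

Propagate each source to the receiver with L = L_ref − 20·log₁₀(r/r_ref), then add intensities.
server rack: 64 − 20·log₁₀(9.2/3.5) = 64 − 8.39 = 55.61 dB.
conveyor drive: 83 − 20·log₁₀(21.7/3.5) = 83 − 15.85 = 67.15 dB.
shot-blast cabinet: 91 − 20·log₁₀(6.9/3.5) = 91 − 5.90 = 85.10 dB.
Σ 10^(L/10) = 3.295e+08 → L_total = 10·log₁₀(3.295e+08) = 85.18 dB.

85 dB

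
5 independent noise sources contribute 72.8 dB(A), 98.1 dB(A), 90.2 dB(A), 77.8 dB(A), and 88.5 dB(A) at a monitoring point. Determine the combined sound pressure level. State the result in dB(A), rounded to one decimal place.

99.2 dB(A)

Incoherent sources combine by intensity addition: L_total = 10·log₁₀(Σ 10^(L_i/10)).
Σ 10^(L/10) = 10^(72.8/10) + 10^(98.1/10) + 10^(90.2/10) + 10^(77.8/10) + 10^(88.5/10) = 8.291e+09.
L_total = 10·log₁₀(8.291e+09) = 99.19 dB(A).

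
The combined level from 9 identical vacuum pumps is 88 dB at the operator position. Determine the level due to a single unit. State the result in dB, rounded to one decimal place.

9 equal contributions raise the level by 10·log₁₀ 9 = 9.542 dB, so each unit alone gives 88 − 9.542.

78.5 dB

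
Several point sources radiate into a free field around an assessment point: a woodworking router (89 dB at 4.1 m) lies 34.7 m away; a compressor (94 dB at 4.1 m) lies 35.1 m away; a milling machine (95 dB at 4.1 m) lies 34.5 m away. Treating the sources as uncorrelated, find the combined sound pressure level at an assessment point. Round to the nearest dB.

80 dB

First find each source's level at the receiver (point-source: −20·log₁₀(r/r_ref)), then combine on an intensity basis.
woodworking router: 89 − 20·log₁₀(34.7/4.1) = 89 − 18.55 = 70.45 dB.
compressor: 94 − 20·log₁₀(35.1/4.1) = 94 − 18.65 = 75.35 dB.
milling machine: 95 − 20·log₁₀(34.5/4.1) = 95 − 18.50 = 76.50 dB.
Σ 10^(L/10) = 9.002e+07 → L_total = 10·log₁₀(9.002e+07) = 79.54 dB.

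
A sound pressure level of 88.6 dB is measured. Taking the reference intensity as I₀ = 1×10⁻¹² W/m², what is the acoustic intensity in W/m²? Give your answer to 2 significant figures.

0.00072 W/m²

I = I₀·10^(L/10) = 10⁻¹² × 10^(88.6/10) = 10^(-3.140).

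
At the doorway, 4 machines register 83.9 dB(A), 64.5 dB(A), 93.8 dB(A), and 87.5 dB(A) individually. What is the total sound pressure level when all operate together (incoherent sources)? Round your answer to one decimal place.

95.1 dB(A)

For uncorrelated sources the intensities add, so convert each level to linear form, sum, and take 10·log₁₀ of the total.
Σ 10^(L/10) = 10^(83.9/10) + 10^(64.5/10) + 10^(93.8/10) + 10^(87.5/10) = 3.209e+09.
L_total = 10·log₁₀(3.209e+09) = 95.06 dB(A).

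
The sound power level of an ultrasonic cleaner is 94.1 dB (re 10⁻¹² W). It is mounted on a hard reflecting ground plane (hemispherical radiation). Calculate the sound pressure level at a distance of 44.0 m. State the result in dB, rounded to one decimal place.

The power spreads over a hemisphere of area 2π·r², so L_p = L_w − 10·log₁₀(2π·r²).
2π·r² = 1.216e+04 m², 10·log₁₀ of that is 40.851 dB.
L_p = 94.1 − 40.851 = 53.25 dB.

53.2 dB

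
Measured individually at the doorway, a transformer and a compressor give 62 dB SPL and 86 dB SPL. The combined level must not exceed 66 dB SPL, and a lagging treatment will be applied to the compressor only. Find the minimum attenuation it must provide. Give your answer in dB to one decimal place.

22.2 dB

Everything except the compressor sums to 10^(62/10) = 1.585e+06 in linear terms, 62.00 dB SPL.
The limit corresponds to 10^(66/10) = 3.981e+06; subtracting the fixed part leaves 2.396e+06 for the compressor, i.e. 63.80 dB SPL.
Required insertion loss = 86 − 63.80 = 22.20 dB.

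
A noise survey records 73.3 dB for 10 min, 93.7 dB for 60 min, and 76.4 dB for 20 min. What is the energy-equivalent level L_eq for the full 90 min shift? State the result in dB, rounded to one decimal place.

92.0 dB

Weight each interval's intensity by its duration and average over T = 90 min:
Σ tᵢ·10^(Lᵢ/10) = 10·10^(73.3/10) + 60·10^(93.7/10) + 20·10^(76.4/10) = 1.417e+11.
L_eq = 10·log₁₀(1.417e+11/90) = 91.97 dB.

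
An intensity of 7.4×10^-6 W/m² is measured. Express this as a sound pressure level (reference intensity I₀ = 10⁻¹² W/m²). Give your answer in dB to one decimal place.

68.7 dB

Dividing by I₀ shifts the exponent by 12: I/I₀ = 7.4×10^6.
L = 10·(0.8692 + 6) = 68.69 dB.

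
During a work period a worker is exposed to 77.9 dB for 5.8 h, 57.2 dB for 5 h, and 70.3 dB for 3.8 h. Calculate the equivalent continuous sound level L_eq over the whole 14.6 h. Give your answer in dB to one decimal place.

L_eq = 10·log₁₀[(1/T)·Σ tᵢ·10^(Lᵢ/10)] with T = 14.6 h.
Σ tᵢ·10^(Lᵢ/10) = 5.8·10^(77.9/10) + 5·10^(57.2/10) + 3.8·10^(70.3/10) = 4.010e+08.
L_eq = 10·log₁₀(4.010e+08/14.6) = 74.39 dB.

74.4 dB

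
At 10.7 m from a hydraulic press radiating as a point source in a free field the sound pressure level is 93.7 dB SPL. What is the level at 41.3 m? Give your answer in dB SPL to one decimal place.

82.0 dB SPL

Point-source attenuation: ΔL = 20·log₁₀(r₂/r₁) = 20·log₁₀(41.3/10.7) = 11.731 dB.
L₂ = 93.7 − 20·log₁₀(41.3/10.7) = 93.7 − 11.731 = 81.97 dB SPL.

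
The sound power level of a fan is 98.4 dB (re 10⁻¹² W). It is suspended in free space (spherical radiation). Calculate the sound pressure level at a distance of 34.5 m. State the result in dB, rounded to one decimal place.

56.7 dB

L_p = L_w − 10·log₁₀(4π·r²) with r = 34.5 m.
4π·r² = 1.496e+04 m², 10·log₁₀ of that is 41.748 dB.
L_p = 98.4 − 41.748 = 56.65 dB.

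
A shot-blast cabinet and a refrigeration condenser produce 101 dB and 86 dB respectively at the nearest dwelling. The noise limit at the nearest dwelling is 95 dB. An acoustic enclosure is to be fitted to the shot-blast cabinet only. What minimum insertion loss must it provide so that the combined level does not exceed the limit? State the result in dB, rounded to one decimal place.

The untreated sources together contribute 10^(86/10) = 3.981e+08, i.e. 86.00 dB.
To meet 95 dB overall, the treated shot-blast cabinet may contribute at most 10^(95/10) − 3.981e+08 = 2.764e+09, i.e. 94.42 dB.
So the shot-blast cabinet must be reduced from 101 to 94.42 dB: IL = 6.58 dB.

6.6 dB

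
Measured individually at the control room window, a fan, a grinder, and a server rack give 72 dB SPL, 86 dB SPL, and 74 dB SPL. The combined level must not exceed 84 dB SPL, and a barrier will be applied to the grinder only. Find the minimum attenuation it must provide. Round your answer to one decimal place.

Fixed contribution from the other sources: Σ 10^(L/10) = 10^(72/10) + 10^(74/10) = 4.097e+07 (76.12 dB SPL).
The limit corresponds to 10^(84/10) = 2.512e+08; subtracting the fixed part leaves 2.102e+08 for the grinder, i.e. 83.23 dB SPL.
So the grinder must be reduced from 86 to 83.23 dB SPL: IL = 2.77 dB.

2.8 dB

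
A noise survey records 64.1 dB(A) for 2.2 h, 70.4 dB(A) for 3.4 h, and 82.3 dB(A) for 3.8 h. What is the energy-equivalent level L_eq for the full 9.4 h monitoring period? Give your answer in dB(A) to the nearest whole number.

Weight each interval's intensity by its duration and average over T = 9.4 h:
Σ tᵢ·10^(Lᵢ/10) = 2.2·10^(64.1/10) + 3.4·10^(70.4/10) + 3.8·10^(82.3/10) = 6.883e+08.
L_eq = 10·log₁₀(6.883e+08/9.4) = 78.65 dB(A).

79 dB(A)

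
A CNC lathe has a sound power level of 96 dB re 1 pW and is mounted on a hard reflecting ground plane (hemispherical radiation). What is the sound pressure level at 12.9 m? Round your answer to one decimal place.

L_p = L_w − 10·log₁₀(2π·r²) with r = 12.9 m.
2π·r² = 1046 m², 10·log₁₀ of that is 30.194 dB.
L_p = 96 − 30.194 = 65.81 dB.

65.8 dB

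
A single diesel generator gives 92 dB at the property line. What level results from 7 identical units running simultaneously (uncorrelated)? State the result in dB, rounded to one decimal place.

100.5 dB

With 7 equal, uncorrelated contributions the intensity is 7× that of one unit, giving a rise of 10·log₁₀ 7.
L_total = 92 + 10·log₁₀(7) = 92 + 8.451 = 100.45 dB.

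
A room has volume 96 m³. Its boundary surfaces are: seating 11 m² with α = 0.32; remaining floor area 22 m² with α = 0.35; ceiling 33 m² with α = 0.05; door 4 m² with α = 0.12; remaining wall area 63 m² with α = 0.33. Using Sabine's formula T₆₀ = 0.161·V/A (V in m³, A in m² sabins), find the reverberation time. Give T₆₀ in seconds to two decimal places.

A = Σ Sᵢαᵢ = 11·0.32 + 22·0.35 + 33·0.05 + 4·0.12 + 63·0.33 = 34.14 m².
T₆₀ = 0.161 × 96 / 34.14 = 0.453 s.

0.45 s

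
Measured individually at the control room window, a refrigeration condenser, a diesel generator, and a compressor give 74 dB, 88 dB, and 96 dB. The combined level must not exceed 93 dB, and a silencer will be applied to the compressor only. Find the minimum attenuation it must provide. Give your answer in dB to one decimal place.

4.7 dB

The untreated sources together contribute 10^(74/10) + 10^(88/10) = 6.561e+08, i.e. 88.17 dB.
To meet 93 dB overall, the treated compressor may contribute at most 10^(93/10) − 6.561e+08 = 1.339e+09, i.e. 91.27 dB.
So the compressor must be reduced from 96 to 91.27 dB: IL = 4.73 dB.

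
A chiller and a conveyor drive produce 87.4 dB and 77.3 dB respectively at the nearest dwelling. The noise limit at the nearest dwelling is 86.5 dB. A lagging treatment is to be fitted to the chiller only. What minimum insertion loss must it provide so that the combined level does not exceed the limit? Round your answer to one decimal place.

The untreated sources together contribute 10^(77.3/10) = 5.370e+07, i.e. 77.30 dB.
The limit corresponds to 10^(86.5/10) = 4.467e+08; subtracting the fixed part leaves 3.930e+08 for the chiller, i.e. 85.94 dB.
So the chiller must be reduced from 87.4 to 85.94 dB: IL = 1.46 dB.

1.5 dB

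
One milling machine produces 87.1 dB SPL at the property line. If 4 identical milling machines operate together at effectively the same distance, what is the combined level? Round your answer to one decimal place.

93.1 dB SPL

N identical incoherent sources raise the level by 10·log₁₀ N.
L_total = 87.1 + 10·log₁₀(4) = 87.1 + 6.021 = 93.12 dB SPL.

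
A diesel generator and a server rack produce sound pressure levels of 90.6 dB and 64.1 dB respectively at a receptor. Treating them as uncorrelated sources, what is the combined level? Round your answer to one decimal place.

Incoherent sources combine by intensity addition: L_total = 10·log₁₀(Σ 10^(L_i/10)).
Σ 10^(L/10) = 10^(90.6/10) + 10^(64.1/10) = 1.151e+09.
L_total = 10·log₁₀(1.151e+09) = 90.61 dB.

90.6 dB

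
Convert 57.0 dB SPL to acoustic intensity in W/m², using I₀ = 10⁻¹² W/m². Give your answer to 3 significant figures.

5.01e-07 W/m²

I = I₀·10^(L/10) = 10⁻¹² × 10^(57.0/10) = 10^(-6.300).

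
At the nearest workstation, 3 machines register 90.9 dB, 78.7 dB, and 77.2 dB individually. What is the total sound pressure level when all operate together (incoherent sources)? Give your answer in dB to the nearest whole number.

91 dB

Incoherent sources combine by intensity addition: L_total = 10·log₁₀(Σ 10^(L_i/10)).
Σ 10^(L/10) = 10^(90.9/10) + 10^(78.7/10) + 10^(77.2/10) = 1.357e+09.
L_total = 10·log₁₀(1.357e+09) = 91.33 dB.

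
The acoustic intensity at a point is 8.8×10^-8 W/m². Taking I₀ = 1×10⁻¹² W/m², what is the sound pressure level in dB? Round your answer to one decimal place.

Dividing by I₀ shifts the exponent by 12: I/I₀ = 8.8×10^4.
L = 10·(0.9445 + 4) = 49.44 dB.

49.4 dB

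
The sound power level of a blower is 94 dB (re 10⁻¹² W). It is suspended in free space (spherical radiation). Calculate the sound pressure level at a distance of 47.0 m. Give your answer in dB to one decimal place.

49.6 dB

L_p = L_w − 10·log₁₀(4π·r²) with r = 47.0 m.
4π·r² = 2.776e+04 m², 10·log₁₀ of that is 44.434 dB.
L_p = 94 − 44.434 = 49.57 dB.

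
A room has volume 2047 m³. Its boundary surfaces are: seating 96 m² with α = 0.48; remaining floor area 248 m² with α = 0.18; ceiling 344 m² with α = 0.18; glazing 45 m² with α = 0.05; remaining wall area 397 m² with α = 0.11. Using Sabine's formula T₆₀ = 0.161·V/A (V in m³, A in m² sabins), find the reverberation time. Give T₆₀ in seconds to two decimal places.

Summing Sᵢαᵢ: 96·0.48 + 248·0.18 + 344·0.18 + 45·0.05 + 397·0.11 = 198.56 m².
T₆₀ = 0.161·V/A = 0.161·2047/198.56 = 1.660 s.

1.66 s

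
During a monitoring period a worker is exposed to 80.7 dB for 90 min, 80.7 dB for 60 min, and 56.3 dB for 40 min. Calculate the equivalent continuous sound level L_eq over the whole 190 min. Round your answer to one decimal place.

The energy average is taken in the linear domain: L_eq = 10·log₁₀[(Σ tᵢ·10^(Lᵢ/10))/T], T = 190 min.
Σ tᵢ·10^(Lᵢ/10) = 90·10^(80.7/10) + 60·10^(80.7/10) + 40·10^(56.3/10) = 1.764e+10.
L_eq = 10·log₁₀(1.764e+10/190) = 79.68 dB.

79.7 dB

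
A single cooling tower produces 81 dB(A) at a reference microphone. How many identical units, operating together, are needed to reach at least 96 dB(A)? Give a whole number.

N identical sources give L₁ + 10·log₁₀ N, so require 10·log₁₀ N ≥ 96 − 81 = 15.0 dB.
N ≥ 10^(15.0/10) = 31.623, so N = 32.

32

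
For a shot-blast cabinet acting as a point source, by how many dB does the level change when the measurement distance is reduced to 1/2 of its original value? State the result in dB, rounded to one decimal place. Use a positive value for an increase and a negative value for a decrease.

+6.0 dB

Point-source spreading: ΔL = −20·log₁₀(r₂/r₁).
ΔL = −20·log₁₀(0.5) = +6.02 dB.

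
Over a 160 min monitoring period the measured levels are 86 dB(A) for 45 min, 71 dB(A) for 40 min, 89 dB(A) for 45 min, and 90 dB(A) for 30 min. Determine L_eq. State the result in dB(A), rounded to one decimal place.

L_eq = 10·log₁₀[(1/T)·Σ tᵢ·10^(Lᵢ/10)] with T = 160 min.
Σ tᵢ·10^(Lᵢ/10) = 45·10^(86/10) + 40·10^(71/10) + 45·10^(89/10) + 30·10^(90/10) = 8.416e+10.
L_eq = 10·log₁₀(8.416e+10/160) = 87.21 dB(A).

87.2 dB(A)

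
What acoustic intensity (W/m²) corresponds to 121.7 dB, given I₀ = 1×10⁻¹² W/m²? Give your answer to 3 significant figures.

I/I₀ = 10^(121.7/10) = 1.479e+12, so I = 1.479e+12 × 10⁻¹² W/m².

1.48 W/m²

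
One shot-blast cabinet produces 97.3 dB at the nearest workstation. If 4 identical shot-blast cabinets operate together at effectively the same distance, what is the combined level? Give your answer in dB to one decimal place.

N identical incoherent sources raise the level by 10·log₁₀ N.
L_total = 97.3 + 10·log₁₀(4) = 97.3 + 6.021 = 103.32 dB.

103.3 dB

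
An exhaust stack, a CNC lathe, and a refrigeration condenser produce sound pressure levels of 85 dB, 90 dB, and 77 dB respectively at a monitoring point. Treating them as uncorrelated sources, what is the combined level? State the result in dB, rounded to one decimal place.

For uncorrelated sources the intensities add, so convert each level to linear form, sum, and take 10·log₁₀ of the total.
Σ 10^(L/10) = 10^(85/10) + 10^(90/10) + 10^(77/10) = 1.366e+09.
L_total = 10·log₁₀(1.366e+09) = 91.36 dB.

91.4 dB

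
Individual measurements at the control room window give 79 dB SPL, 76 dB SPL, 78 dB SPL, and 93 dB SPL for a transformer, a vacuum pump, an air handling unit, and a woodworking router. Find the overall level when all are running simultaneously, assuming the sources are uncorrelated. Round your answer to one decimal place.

Incoherent sources combine by intensity addition: L_total = 10·log₁₀(Σ 10^(L_i/10)).
Σ 10^(L/10) = 10^(79/10) + 10^(76/10) + 10^(78/10) + 10^(93/10) = 2.178e+09.
L_total = 10·log₁₀(2.178e+09) = 93.38 dB SPL.

93.4 dB SPL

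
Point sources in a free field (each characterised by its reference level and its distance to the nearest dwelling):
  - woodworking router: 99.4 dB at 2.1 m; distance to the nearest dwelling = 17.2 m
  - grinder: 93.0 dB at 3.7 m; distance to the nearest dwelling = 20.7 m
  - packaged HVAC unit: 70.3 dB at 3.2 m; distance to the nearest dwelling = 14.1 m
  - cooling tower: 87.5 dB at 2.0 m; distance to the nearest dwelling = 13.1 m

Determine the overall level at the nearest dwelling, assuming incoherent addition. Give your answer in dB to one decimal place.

83.2 dB

First find each source's level at the receiver (point-source: −20·log₁₀(r/r_ref)), then combine on an intensity basis.
woodworking router: 99.4 − 20·log₁₀(17.2/2.1) = 99.4 − 18.27 = 81.13 dB.
grinder: 93.0 − 20·log₁₀(20.7/3.7) = 93.0 − 14.96 = 78.04 dB.
packaged HVAC unit: 70.3 − 20·log₁₀(14.1/3.2) = 70.3 − 12.88 = 57.42 dB.
cooling tower: 87.5 − 20·log₁₀(13.1/2.0) = 87.5 − 16.32 = 71.18 dB.
Σ 10^(L/10) = 2.072e+08 → L_total = 10·log₁₀(2.072e+08) = 83.16 dB.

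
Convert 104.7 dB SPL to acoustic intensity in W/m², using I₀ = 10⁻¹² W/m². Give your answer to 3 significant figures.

I = I₀·10^(L/10) = 10⁻¹² × 10^(104.7/10) = 10^(-1.530).

0.0295 W/m²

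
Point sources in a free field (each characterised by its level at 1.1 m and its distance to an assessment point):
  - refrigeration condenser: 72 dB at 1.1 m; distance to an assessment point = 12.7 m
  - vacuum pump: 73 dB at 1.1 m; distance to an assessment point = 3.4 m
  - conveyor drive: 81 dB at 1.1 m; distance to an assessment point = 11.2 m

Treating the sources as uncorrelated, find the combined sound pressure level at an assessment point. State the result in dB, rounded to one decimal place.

65.3 dB

Propagate each source to the receiver with L = L_ref − 20·log₁₀(r/r_ref), then add intensities.
refrigeration condenser: 72 − 20·log₁₀(12.7/1.1) = 72 − 21.25 = 50.75 dB.
vacuum pump: 73 − 20·log₁₀(3.4/1.1) = 73 − 9.80 = 63.20 dB.
conveyor drive: 81 − 20·log₁₀(11.2/1.1) = 81 − 20.16 = 60.84 dB.
Σ 10^(L/10) = 3.422e+06 → L_total = 10·log₁₀(3.422e+06) = 65.34 dB.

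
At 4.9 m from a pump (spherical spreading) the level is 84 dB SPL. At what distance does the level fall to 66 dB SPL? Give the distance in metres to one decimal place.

The 18.0 dB drop corresponds to a distance ratio of 10^(18.0/20) for a point source.
r₂ = 4.9·10^((84−66)/20) = 4.9·10^(18.0/20) = 38.92 m.

38.9 m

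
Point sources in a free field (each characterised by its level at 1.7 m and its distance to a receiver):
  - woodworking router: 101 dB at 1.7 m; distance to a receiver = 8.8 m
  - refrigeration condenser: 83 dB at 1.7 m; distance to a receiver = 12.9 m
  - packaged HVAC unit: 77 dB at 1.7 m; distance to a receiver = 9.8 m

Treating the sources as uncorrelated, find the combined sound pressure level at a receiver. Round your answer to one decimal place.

Apply inverse-square spreading to bring every level to the receiver, then sum 10^(L/10).
woodworking router: 101 − 20·log₁₀(8.8/1.7) = 101 − 14.28 = 86.72 dB.
refrigeration condenser: 83 − 20·log₁₀(12.9/1.7) = 83 − 17.60 = 65.40 dB.
packaged HVAC unit: 77 − 20·log₁₀(9.8/1.7) = 77 − 15.22 = 61.78 dB.
Σ 10^(L/10) = 4.748e+08 → L_total = 10·log₁₀(4.748e+08) = 86.77 dB.

86.8 dB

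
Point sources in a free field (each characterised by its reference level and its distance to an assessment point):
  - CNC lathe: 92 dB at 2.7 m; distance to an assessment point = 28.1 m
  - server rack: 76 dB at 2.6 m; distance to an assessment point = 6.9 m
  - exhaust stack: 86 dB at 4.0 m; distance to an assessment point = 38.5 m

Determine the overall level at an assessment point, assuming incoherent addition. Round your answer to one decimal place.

73.9 dB

First find each source's level at the receiver (point-source: −20·log₁₀(r/r_ref)), then combine on an intensity basis.
CNC lathe: 92 − 20·log₁₀(28.1/2.7) = 92 − 20.35 = 71.65 dB.
server rack: 76 − 20·log₁₀(6.9/2.6) = 76 − 8.48 = 67.52 dB.
exhaust stack: 86 − 20·log₁₀(38.5/4.0) = 86 − 19.67 = 66.33 dB.
Σ 10^(L/10) = 2.458e+07 → L_total = 10·log₁₀(2.458e+07) = 73.91 dB.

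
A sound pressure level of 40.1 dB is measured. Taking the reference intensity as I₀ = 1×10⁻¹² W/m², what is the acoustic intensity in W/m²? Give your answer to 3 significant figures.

1.02e-08 W/m²

L = 10·log₁₀(I/I₀) ⇒ I = I₀·10^(L/10) = 10⁻¹² × 10^4.01.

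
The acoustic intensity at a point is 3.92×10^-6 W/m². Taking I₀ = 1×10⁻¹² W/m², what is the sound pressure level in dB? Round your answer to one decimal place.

65.9 dB

Dividing by I₀ shifts the exponent by 12: I/I₀ = 3.92×10^6.
L = 10·(0.5933 + 6) = 65.93 dB.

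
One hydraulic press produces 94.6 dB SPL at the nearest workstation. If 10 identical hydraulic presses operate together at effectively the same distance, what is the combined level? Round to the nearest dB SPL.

105 dB SPL

N identical incoherent sources raise the level by 10·log₁₀ N.
L_total = 94.6 + 10·log₁₀(10) = 94.6 + 10.000 = 104.60 dB SPL.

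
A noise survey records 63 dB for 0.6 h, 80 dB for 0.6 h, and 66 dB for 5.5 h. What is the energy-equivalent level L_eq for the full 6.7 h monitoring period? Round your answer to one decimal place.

The energy average is taken in the linear domain: L_eq = 10·log₁₀[(Σ tᵢ·10^(Lᵢ/10))/T], T = 6.7 h.
Σ tᵢ·10^(Lᵢ/10) = 0.6·10^(63/10) + 0.6·10^(80/10) + 5.5·10^(66/10) = 8.309e+07.
L_eq = 10·log₁₀(8.309e+07/6.7) = 70.93 dB.

70.9 dB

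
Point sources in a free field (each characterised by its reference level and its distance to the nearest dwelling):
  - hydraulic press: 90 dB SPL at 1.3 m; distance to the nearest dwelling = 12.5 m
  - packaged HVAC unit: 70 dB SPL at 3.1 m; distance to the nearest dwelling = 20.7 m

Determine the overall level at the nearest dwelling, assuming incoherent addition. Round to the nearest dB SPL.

70 dB SPL

First find each source's level at the receiver (point-source: −20·log₁₀(r/r_ref)), then combine on an intensity basis.
hydraulic press: 90 − 20·log₁₀(12.5/1.3) = 90 − 19.66 = 70.34 dB SPL.
packaged HVAC unit: 70 − 20·log₁₀(20.7/3.1) = 70 − 16.49 = 53.51 dB SPL.
Σ 10^(L/10) = 1.104e+07 → L_total = 10·log₁₀(1.104e+07) = 70.43 dB SPL.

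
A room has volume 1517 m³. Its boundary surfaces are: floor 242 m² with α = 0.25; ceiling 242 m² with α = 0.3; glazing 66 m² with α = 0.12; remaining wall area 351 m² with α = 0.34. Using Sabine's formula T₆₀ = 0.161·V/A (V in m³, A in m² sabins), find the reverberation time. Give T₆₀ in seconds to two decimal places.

0.94 s

Total absorption A = 242·0.25 + 242·0.3 + 66·0.12 + 351·0.34 = 260.36 m² sabins.
T₆₀ = 0.161 × 1517 / 260.36 = 0.938 s.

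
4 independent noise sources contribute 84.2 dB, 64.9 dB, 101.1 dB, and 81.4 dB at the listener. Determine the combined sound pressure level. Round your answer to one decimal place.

For uncorrelated sources the intensities add, so convert each level to linear form, sum, and take 10·log₁₀ of the total.
Σ 10^(L/10) = 10^(84.2/10) + 10^(64.9/10) + 10^(101.1/10) + 10^(81.4/10) = 1.329e+10.
L_total = 10·log₁₀(1.329e+10) = 101.23 dB.

101.2 dB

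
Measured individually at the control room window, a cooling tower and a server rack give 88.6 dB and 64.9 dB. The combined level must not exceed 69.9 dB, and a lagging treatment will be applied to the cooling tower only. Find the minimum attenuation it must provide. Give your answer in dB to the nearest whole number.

Fixed contribution from the other source: Σ 10^(L/10) = 10^(64.9/10) = 3.090e+06 (64.90 dB).
The limit corresponds to 10^(69.9/10) = 9.772e+06; subtracting the fixed part leaves 6.682e+06 for the cooling tower, i.e. 68.25 dB.
So the cooling tower must be reduced from 88.6 to 68.25 dB: IL = 20.35 dB.

20 dB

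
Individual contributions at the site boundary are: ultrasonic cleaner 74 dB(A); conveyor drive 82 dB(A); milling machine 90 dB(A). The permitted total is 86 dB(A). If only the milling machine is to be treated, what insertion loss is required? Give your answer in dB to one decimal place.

Fixed contribution from the other sources: Σ 10^(L/10) = 10^(74/10) + 10^(82/10) = 1.836e+08 (82.64 dB(A)).
The limit corresponds to 10^(86/10) = 3.981e+08; subtracting the fixed part leaves 2.145e+08 for the milling machine, i.e. 83.31 dB(A).
So the milling machine must be reduced from 90 to 83.31 dB(A): IL = 6.69 dB.

6.7 dB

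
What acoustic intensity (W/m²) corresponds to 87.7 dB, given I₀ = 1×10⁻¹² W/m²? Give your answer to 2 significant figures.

0.00059 W/m²

L = 10·log₁₀(I/I₀) ⇒ I = I₀·10^(L/10) = 10⁻¹² × 10^8.77.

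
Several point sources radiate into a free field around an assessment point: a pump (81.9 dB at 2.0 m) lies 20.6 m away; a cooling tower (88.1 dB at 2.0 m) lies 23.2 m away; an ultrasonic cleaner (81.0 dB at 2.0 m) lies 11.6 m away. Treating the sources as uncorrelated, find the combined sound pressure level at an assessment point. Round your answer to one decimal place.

70.0 dB

Apply inverse-square spreading to bring every level to the receiver, then sum 10^(L/10).
pump: 81.9 − 20·log₁₀(20.6/2.0) = 81.9 − 20.26 = 61.64 dB.
cooling tower: 88.1 − 20·log₁₀(23.2/2.0) = 88.1 − 21.29 = 66.81 dB.
ultrasonic cleaner: 81.0 − 20·log₁₀(11.6/2.0) = 81.0 − 15.27 = 65.73 dB.
Σ 10^(L/10) = 1.000e+07 → L_total = 10·log₁₀(1.000e+07) = 70.00 dB.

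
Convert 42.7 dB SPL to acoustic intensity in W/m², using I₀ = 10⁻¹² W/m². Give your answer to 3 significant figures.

1.86e-08 W/m²

I/I₀ = 10^(42.7/10) = 1.862e+04, so I = 1.862e+04 × 10⁻¹² W/m².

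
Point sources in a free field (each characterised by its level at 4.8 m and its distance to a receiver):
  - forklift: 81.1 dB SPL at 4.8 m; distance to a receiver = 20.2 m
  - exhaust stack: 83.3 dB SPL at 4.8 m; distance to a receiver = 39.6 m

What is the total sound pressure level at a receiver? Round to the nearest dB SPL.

70 dB SPL

Apply inverse-square spreading to bring every level to the receiver, then sum 10^(L/10).
forklift: 81.1 − 20·log₁₀(20.2/4.8) = 81.1 − 12.48 = 68.62 dB SPL.
exhaust stack: 83.3 − 20·log₁₀(39.6/4.8) = 83.3 − 18.33 = 64.97 dB SPL.
Σ 10^(L/10) = 1.042e+07 → L_total = 10·log₁₀(1.042e+07) = 70.18 dB SPL.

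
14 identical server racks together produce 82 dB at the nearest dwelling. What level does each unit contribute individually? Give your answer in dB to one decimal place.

14 equal contributions raise the level by 10·log₁₀ 14 = 11.461 dB, so each unit alone gives 82 − 11.461.

70.5 dB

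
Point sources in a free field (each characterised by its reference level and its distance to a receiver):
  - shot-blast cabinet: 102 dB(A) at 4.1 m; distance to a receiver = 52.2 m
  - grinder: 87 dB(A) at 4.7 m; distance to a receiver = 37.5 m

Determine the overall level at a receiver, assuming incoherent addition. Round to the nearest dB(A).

Propagate each source to the receiver with L = L_ref − 20·log₁₀(r/r_ref), then add intensities.
shot-blast cabinet: 102 − 20·log₁₀(52.2/4.1) = 102 − 22.10 = 79.90 dB(A).
grinder: 87 − 20·log₁₀(37.5/4.7) = 87 − 18.04 = 68.96 dB(A).
Σ 10^(L/10) = 1.056e+08 → L_total = 10·log₁₀(1.056e+08) = 80.24 dB(A).

80 dB(A)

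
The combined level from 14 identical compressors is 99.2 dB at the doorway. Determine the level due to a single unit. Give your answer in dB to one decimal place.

14 equal contributions raise the level by 10·log₁₀ 14 = 11.461 dB, so each unit alone gives 99.2 − 11.461.

87.7 dB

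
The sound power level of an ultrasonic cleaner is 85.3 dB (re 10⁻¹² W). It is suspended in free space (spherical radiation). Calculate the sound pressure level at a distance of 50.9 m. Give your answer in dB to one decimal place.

L_p = L_w − 10·log₁₀(4π·r²) with r = 50.9 m.
4π·r² = 3.256e+04 m², 10·log₁₀ of that is 45.126 dB.
L_p = 85.3 − 45.126 = 40.17 dB.

40.2 dB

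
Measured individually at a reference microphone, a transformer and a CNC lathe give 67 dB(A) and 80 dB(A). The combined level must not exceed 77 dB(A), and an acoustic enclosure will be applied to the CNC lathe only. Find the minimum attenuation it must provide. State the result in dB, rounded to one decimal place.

Fixed contribution from the other source: Σ 10^(L/10) = 10^(67/10) = 5.012e+06 (67.00 dB(A)).
The limit corresponds to 10^(77/10) = 5.012e+07; subtracting the fixed part leaves 4.511e+07 for the CNC lathe, i.e. 76.54 dB(A).
So the CNC lathe must be reduced from 80 to 76.54 dB(A): IL = 3.46 dB.

3.5 dB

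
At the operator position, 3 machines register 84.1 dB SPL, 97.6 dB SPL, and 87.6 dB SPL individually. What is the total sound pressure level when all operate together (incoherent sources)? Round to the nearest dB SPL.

98 dB SPL

For uncorrelated sources the intensities add, so convert each level to linear form, sum, and take 10·log₁₀ of the total.
Σ 10^(L/10) = 10^(84.1/10) + 10^(97.6/10) + 10^(87.6/10) = 6.587e+09.
L_total = 10·log₁₀(6.587e+09) = 98.19 dB SPL.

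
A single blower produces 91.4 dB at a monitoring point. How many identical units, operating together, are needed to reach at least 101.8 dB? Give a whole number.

11

The shortfall is 101.8 − 91.4 = 10.4 dB, and N units add 10·log₁₀ N, so need 10·log₁₀ N ≥ 10.4.
N ≥ 10^(10.4/10) = 10.965, so N = 11.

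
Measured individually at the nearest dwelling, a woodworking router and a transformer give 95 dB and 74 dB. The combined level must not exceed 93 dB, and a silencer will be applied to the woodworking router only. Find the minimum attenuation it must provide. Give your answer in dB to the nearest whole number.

2 dB

The untreated sources together contribute 10^(74/10) = 2.512e+07, i.e. 74.00 dB.
To meet 93 dB overall, the treated woodworking router may contribute at most 10^(93/10) − 2.512e+07 = 1.970e+09, i.e. 92.94 dB.
So the woodworking router must be reduced from 95 to 92.94 dB: IL = 2.06 dB.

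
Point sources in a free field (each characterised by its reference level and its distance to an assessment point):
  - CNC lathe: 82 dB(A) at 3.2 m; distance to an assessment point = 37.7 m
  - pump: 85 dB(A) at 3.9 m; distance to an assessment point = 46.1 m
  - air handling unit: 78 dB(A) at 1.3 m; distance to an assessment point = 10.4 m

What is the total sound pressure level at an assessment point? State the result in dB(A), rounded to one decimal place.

66.4 dB(A)

First find each source's level at the receiver (point-source: −20·log₁₀(r/r_ref)), then combine on an intensity basis.
CNC lathe: 82 − 20·log₁₀(37.7/3.2) = 82 − 21.42 = 60.58 dB(A).
pump: 85 − 20·log₁₀(46.1/3.9) = 85 − 21.45 = 63.55 dB(A).
air handling unit: 78 − 20·log₁₀(10.4/1.3) = 78 − 18.06 = 59.94 dB(A).
Σ 10^(L/10) = 4.391e+06 → L_total = 10·log₁₀(4.391e+06) = 66.43 dB(A).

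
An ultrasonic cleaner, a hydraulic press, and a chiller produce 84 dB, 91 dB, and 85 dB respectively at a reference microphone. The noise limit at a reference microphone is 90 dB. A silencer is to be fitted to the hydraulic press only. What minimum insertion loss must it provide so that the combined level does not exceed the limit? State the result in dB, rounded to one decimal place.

Everything except the hydraulic press sums to 10^(84/10) + 10^(85/10) = 5.674e+08 in linear terms, 87.54 dB.
To meet 90 dB overall, the treated hydraulic press may contribute at most 10^(90/10) − 5.674e+08 = 4.326e+08, i.e. 86.36 dB.
Required insertion loss = 91 − 86.36 = 4.64 dB.

4.6 dB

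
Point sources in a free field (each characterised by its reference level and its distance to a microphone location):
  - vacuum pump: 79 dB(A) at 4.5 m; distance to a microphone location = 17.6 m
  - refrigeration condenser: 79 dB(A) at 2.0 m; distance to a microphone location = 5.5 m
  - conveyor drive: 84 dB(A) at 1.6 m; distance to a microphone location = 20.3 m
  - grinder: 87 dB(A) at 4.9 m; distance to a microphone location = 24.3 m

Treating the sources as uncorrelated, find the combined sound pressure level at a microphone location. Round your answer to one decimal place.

Propagate each source to the receiver with L = L_ref − 20·log₁₀(r/r_ref), then add intensities.
vacuum pump: 79 − 20·log₁₀(17.6/4.5) = 79 − 11.85 = 67.15 dB(A).
refrigeration condenser: 79 − 20·log₁₀(5.5/2.0) = 79 − 8.79 = 70.21 dB(A).
conveyor drive: 84 − 20·log₁₀(20.3/1.6) = 84 − 22.07 = 61.93 dB(A).
grinder: 87 − 20·log₁₀(24.3/4.9) = 87 − 13.91 = 73.09 dB(A).
Σ 10^(L/10) = 3.764e+07 → L_total = 10·log₁₀(3.764e+07) = 75.76 dB(A).

75.8 dB(A)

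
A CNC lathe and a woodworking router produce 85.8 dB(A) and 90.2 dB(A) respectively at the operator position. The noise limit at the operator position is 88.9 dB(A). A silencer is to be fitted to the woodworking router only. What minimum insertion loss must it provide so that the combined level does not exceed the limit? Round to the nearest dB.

4 dB

Everything except the woodworking router sums to 10^(85.8/10) = 3.802e+08 in linear terms, 85.80 dB(A).
The limit corresponds to 10^(88.9/10) = 7.762e+08; subtracting the fixed part leaves 3.961e+08 for the woodworking router, i.e. 85.98 dB(A).
Required insertion loss = 90.2 − 85.98 = 4.22 dB.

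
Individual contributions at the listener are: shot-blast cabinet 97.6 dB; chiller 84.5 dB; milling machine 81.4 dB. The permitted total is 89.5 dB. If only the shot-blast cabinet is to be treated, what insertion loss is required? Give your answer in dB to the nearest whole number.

11 dB

Everything except the shot-blast cabinet sums to 10^(84.5/10) + 10^(81.4/10) = 4.199e+08 in linear terms, 86.23 dB.
The limit corresponds to 10^(89.5/10) = 8.913e+08; subtracting the fixed part leaves 4.714e+08 for the shot-blast cabinet, i.e. 86.73 dB.
So the shot-blast cabinet must be reduced from 97.6 to 86.73 dB: IL = 10.87 dB.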